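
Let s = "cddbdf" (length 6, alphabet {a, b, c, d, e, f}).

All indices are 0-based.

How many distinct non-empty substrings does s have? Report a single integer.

rank→(start, suffix):
  0 → (3, 'bdf')
  1 → (0, 'cddbdf')
  2 → (2, 'dbdf')
  3 → (1, 'ddbdf')
  4 → (4, 'df')
  5 → (5, 'f')

SA = [3, 0, 2, 1, 4, 5]
[i] adj suffixes → lcp
  [1] 3/0 → 0 ('')
  [2] 0/2 → 0 ('')
  [3] 2/1 → 1 ('d')
  [4] 1/4 → 1 ('d')
  [5] 4/5 → 0 ('')

n(n+1)/2 = 6·7/2 = 21
Σ LCP = 0 + 0 + 0 + 1 + 1 + 0 = 2
distinct = 21 − 2 = 19

19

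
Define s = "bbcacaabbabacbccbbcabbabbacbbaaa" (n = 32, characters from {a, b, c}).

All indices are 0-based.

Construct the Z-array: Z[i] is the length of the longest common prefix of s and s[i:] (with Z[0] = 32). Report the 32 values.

Z[0]=32
i=1: fresh scan; Z[1]=1 extend→box=[1,2)
i=2: fresh scan; Z[2]=0
i=3: fresh scan; Z[3]=0
i=4: fresh scan; Z[4]=0
i=5: fresh scan; Z[5]=0
i=6: fresh scan; Z[6]=0
i=7: fresh scan; Z[7]=2 extend→box=[7,9)
i=8: min(r-i=1, Z[1]=1)=1; Z[8]=1
i=9: fresh scan; Z[9]=0
i=10: fresh scan; Z[10]=1 extend→box=[10,11)
i=11: fresh scan; Z[11]=0
i=12: fresh scan; Z[12]=0
i=13: fresh scan; Z[13]=1 extend→box=[13,14)
i=14: fresh scan; Z[14]=0
i=15: fresh scan; Z[15]=0
i=16: fresh scan; Z[16]=4 extend→box=[16,20)
i=17: min(r-i=3, Z[1]=1)=1; Z[17]=1
i=18: min(r-i=2, Z[2]=0)=0; Z[18]=0
i=19: min(r-i=1, Z[3]=0)=0; Z[19]=0
i=20: fresh scan; Z[20]=2 extend→box=[20,22)
i=21: min(r-i=1, Z[1]=1)=1; Z[21]=1
i=22: fresh scan; Z[22]=0
i=23: fresh scan; Z[23]=2 extend→box=[23,25)
i=24: min(r-i=1, Z[1]=1)=1; Z[24]=1
i=25: fresh scan; Z[25]=0
i=26: fresh scan; Z[26]=0
i=27: fresh scan; Z[27]=2 extend→box=[27,29)
i=28: min(r-i=1, Z[1]=1)=1; Z[28]=1
i=29: fresh scan; Z[29]=0
i=30: fresh scan; Z[30]=0
i=31: fresh scan; Z[31]=0

[32, 1, 0, 0, 0, 0, 0, 2, 1, 0, 1, 0, 0, 1, 0, 0, 4, 1, 0, 0, 2, 1, 0, 2, 1, 0, 0, 2, 1, 0, 0, 0]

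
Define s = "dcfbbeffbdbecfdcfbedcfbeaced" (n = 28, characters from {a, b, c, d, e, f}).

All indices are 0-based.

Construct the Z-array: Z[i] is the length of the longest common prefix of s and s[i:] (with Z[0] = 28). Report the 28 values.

Z[0]=28
i=1: i≥r, start 0; Z[1]=0
i=2: i≥r, start 0; Z[2]=0
i=3: i≥r, start 0; Z[3]=0
i=4: i≥r, start 0; Z[4]=0
i=5: i≥r, start 0; Z[5]=0
i=6: i≥r, start 0; Z[6]=0
i=7: i≥r, start 0; Z[7]=0
i=8: i≥r, start 0; Z[8]=0
i=9: i≥r, start 0; Z[9]=1 grow→box=[9,10)
i=10: i≥r, start 0; Z[10]=0
i=11: i≥r, start 0; Z[11]=0
i=12: i≥r, start 0; Z[12]=0
i=13: i≥r, start 0; Z[13]=0
i=14: i≥r, start 0; Z[14]=4 grow→box=[14,18)
i=15: min(r-i=3, Z[1]=0)=0; Z[15]=0
i=16: min(r-i=2, Z[2]=0)=0; Z[16]=0
i=17: min(r-i=1, Z[3]=0)=0; Z[17]=0
i=18: i≥r, start 0; Z[18]=0
i=19: i≥r, start 0; Z[19]=4 grow→box=[19,23)
i=20: min(r-i=3, Z[1]=0)=0; Z[20]=0
i=21: min(r-i=2, Z[2]=0)=0; Z[21]=0
i=22: min(r-i=1, Z[3]=0)=0; Z[22]=0
i=23: i≥r, start 0; Z[23]=0
i=24: i≥r, start 0; Z[24]=0
i=25: i≥r, start 0; Z[25]=0
i=26: i≥r, start 0; Z[26]=0
i=27: i≥r, start 0; Z[27]=1 grow→box=[27,28)

[28, 0, 0, 0, 0, 0, 0, 0, 0, 1, 0, 0, 0, 0, 4, 0, 0, 0, 0, 4, 0, 0, 0, 0, 0, 0, 0, 1]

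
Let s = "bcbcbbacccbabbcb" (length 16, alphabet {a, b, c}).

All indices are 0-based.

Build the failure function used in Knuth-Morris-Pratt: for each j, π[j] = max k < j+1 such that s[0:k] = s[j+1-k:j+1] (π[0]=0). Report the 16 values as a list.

[0, 0, 1, 2, 3, 1, 0, 0, 0, 0, 1, 0, 1, 1, 2, 3]

π[0] = 0
j=1 s[j]='c': π[1]=0 (border '')
j=2 s[j]='b': π[2]=1 (border 'b')
j=3 s[j]='c': π[3]=2 (border 'bc')
j=4 s[j]='b': π[4]=3 (border 'bcb')
j=5 s[j]='b': k: 3→1→0; π[5]=1 (border 'b')
j=6 s[j]='a': k: 1→0; π[6]=0 (border '')
j=7 s[j]='c': π[7]=0 (border '')
j=8 s[j]='c': π[8]=0 (border '')
j=9 s[j]='c': π[9]=0 (border '')
j=10 s[j]='b': π[10]=1 (border 'b')
j=11 s[j]='a': k: 1→0; π[11]=0 (border '')
j=12 s[j]='b': π[12]=1 (border 'b')
j=13 s[j]='b': k: 1→0; π[13]=1 (border 'b')
j=14 s[j]='c': π[14]=2 (border 'bc')
j=15 s[j]='b': π[15]=3 (border 'bcb')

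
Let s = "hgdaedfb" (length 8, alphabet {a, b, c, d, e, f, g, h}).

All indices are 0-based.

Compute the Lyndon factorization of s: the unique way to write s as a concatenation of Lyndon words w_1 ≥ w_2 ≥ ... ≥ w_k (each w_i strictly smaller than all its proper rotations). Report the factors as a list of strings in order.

["h", "g", "d", "aedfb"]

emit factor 1: 'h' (i=0, period=1)
emit factor 2: 'g' (i=1, period=1)
emit factor 3: 'd' (i=2, period=1)
emit factor 4: 'aedfb' (i=3, period=5)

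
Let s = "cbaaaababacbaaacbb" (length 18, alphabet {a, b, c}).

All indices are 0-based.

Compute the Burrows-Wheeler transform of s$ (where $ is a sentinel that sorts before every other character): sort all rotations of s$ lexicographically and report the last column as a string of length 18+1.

rank  rotation             last
    0  $cbaaaababacbaaacbb  b
    1  aaaababacbaaacbb$cb  b
    2  aaababacbaaacbb$cba  a
    3  aaacbb$cbaaaababacb  b
    4  aababacbaaacbb$cbaa  a
    5  aacbb$cbaaaababacba  a
    6  ababacbaaacbb$cbaaa  a
    7  abacbaaacbb$cbaaaab  b
    8  acbaaacbb$cbaaaabab  b
    9  acbb$cbaaaababacbaa  a
   10  b$cbaaaababacbaaacb  b
   11  baaaababacbaaacbb$c  c
   12  baaacbb$cbaaaababac  c
   13  babacbaaacbb$cbaaaa  a
   14  bacbaaacbb$cbaaaaba  a
   15  bb$cbaaaababacbaaac  c
   16  cbaaaababacbaaacbb$  $
   17  cbaaacbb$cbaaaababa  a
   18  cbb$cbaaaababacbaaa  a

bbabaaabbabccaac$aa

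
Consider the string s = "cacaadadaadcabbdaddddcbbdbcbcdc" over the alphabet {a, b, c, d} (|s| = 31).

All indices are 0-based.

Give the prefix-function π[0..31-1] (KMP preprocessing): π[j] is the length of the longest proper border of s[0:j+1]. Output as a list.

π[0] = 0
j=1 s[j]='a': π[1]=0 (border '')
j=2 s[j]='c': π[2]=1 (border 'c')
j=3 s[j]='a': π[3]=2 (border 'ca')
j=4 s[j]='a': k: 2→0; π[4]=0 (border '')
j=5 s[j]='d': π[5]=0 (border '')
j=6 s[j]='a': π[6]=0 (border '')
j=7 s[j]='d': π[7]=0 (border '')
j=8 s[j]='a': π[8]=0 (border '')
j=9 s[j]='a': π[9]=0 (border '')
j=10 s[j]='d': π[10]=0 (border '')
j=11 s[j]='c': π[11]=1 (border 'c')
j=12 s[j]='a': π[12]=2 (border 'ca')
j=13 s[j]='b': k: 2→0; π[13]=0 (border '')
j=14 s[j]='b': π[14]=0 (border '')
j=15 s[j]='d': π[15]=0 (border '')
j=16 s[j]='a': π[16]=0 (border '')
j=17 s[j]='d': π[17]=0 (border '')
j=18 s[j]='d': π[18]=0 (border '')
j=19 s[j]='d': π[19]=0 (border '')
j=20 s[j]='d': π[20]=0 (border '')
j=21 s[j]='c': π[21]=1 (border 'c')
j=22 s[j]='b': k: 1→0; π[22]=0 (border '')
j=23 s[j]='b': π[23]=0 (border '')
j=24 s[j]='d': π[24]=0 (border '')
j=25 s[j]='b': π[25]=0 (border '')
j=26 s[j]='c': π[26]=1 (border 'c')
j=27 s[j]='b': k: 1→0; π[27]=0 (border '')
j=28 s[j]='c': π[28]=1 (border 'c')
j=29 s[j]='d': k: 1→0; π[29]=0 (border '')
j=30 s[j]='c': π[30]=1 (border 'c')

[0, 0, 1, 2, 0, 0, 0, 0, 0, 0, 0, 1, 2, 0, 0, 0, 0, 0, 0, 0, 0, 1, 0, 0, 0, 0, 1, 0, 1, 0, 1]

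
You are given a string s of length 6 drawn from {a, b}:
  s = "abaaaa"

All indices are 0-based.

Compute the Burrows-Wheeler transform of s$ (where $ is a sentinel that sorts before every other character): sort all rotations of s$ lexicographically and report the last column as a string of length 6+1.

aaaab$a

rank  rotation last
    0  $abaaaa  a
    1  a$abaaa  a
    2  aa$abaa  a
    3  aaa$aba  a
    4  aaaa$ab  b
    5  abaaaa$  $
    6  baaaa$a  a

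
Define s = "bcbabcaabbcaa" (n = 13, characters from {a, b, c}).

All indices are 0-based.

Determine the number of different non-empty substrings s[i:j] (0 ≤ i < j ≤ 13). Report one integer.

sorted suffixes:
  #0 SA[0]=12  'a'
  #1 SA[1]=11  'aa'
  #2 SA[2]=6  'aabbcaa'
  #3 SA[3]=7  'abbcaa'
  #4 SA[4]=3  'abcaabbcaa'
  #5 SA[5]=2  'babcaabbcaa'
  #6 SA[6]=8  'bbcaa'
  #7 SA[7]=9  'bcaa'
  #8 SA[8]=4  'bcaabbcaa'
  #9 SA[9]=0  'bcbabcaabbcaa'
  #10 SA[10]=10  'caa'
  #11 SA[11]=5  'caabbcaa'
  #12 SA[12]=1  'cbabcaabbcaa'

SA = [12, 11, 6, 7, 3, 2, 8, 9, 4, 0, 10, 5, 1]
i: (SA[i-1],SA[i]) lcp shared
  1: (12,11) 1 'a'
  2: (11,6) 2 'aa'
  3: (6,7) 1 'a'
  4: (7,3) 2 'ab'
  5: (3,2) 0 ''
  6: (2,8) 1 'b'
  7: (8,9) 1 'b'
  8: (9,4) 4 'bcaa'
  9: (4,0) 2 'bc'
  10: (0,10) 0 ''
  11: (10,5) 3 'caa'
  12: (5,1) 1 'c'

n(n+1)/2 = 13·14/2 = 91
Σ LCP = 0 + 1 + 2 + 1 + 2 + 0 + 1 + 1 + 4 + 2 + 0 + 3 + 1 = 18
distinct = 91 − 18 = 73

73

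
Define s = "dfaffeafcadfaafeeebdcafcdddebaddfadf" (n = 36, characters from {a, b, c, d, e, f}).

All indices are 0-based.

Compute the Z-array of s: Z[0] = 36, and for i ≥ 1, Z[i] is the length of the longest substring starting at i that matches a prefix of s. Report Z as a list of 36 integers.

[36, 0, 0, 0, 0, 0, 0, 0, 0, 0, 3, 0, 0, 0, 0, 0, 0, 0, 0, 1, 0, 0, 0, 0, 1, 1, 1, 0, 0, 0, 1, 3, 0, 0, 2, 0]

Z[0]=36
i=1: fresh scan; Z[1]=0
i=2: fresh scan; Z[2]=0
i=3: fresh scan; Z[3]=0
i=4: fresh scan; Z[4]=0
i=5: fresh scan; Z[5]=0
i=6: fresh scan; Z[6]=0
i=7: fresh scan; Z[7]=0
i=8: fresh scan; Z[8]=0
i=9: fresh scan; Z[9]=0
i=10: fresh scan; Z[10]=3 grow→box=[10,13)
i=11: min(r-i=2, Z[1]=0)=0; Z[11]=0
i=12: min(r-i=1, Z[2]=0)=0; Z[12]=0
i=13: fresh scan; Z[13]=0
i=14: fresh scan; Z[14]=0
i=15: fresh scan; Z[15]=0
i=16: fresh scan; Z[16]=0
i=17: fresh scan; Z[17]=0
i=18: fresh scan; Z[18]=0
i=19: fresh scan; Z[19]=1 grow→box=[19,20)
i=20: fresh scan; Z[20]=0
i=21: fresh scan; Z[21]=0
i=22: fresh scan; Z[22]=0
i=23: fresh scan; Z[23]=0
i=24: fresh scan; Z[24]=1 grow→box=[24,25)
i=25: fresh scan; Z[25]=1 grow→box=[25,26)
i=26: fresh scan; Z[26]=1 grow→box=[26,27)
i=27: fresh scan; Z[27]=0
i=28: fresh scan; Z[28]=0
i=29: fresh scan; Z[29]=0
i=30: fresh scan; Z[30]=1 grow→box=[30,31)
i=31: fresh scan; Z[31]=3 grow→box=[31,34)
i=32: min(r-i=2, Z[1]=0)=0; Z[32]=0
i=33: min(r-i=1, Z[2]=0)=0; Z[33]=0
i=34: fresh scan; Z[34]=2 grow→box=[34,36)
i=35: min(r-i=1, Z[1]=0)=0; Z[35]=0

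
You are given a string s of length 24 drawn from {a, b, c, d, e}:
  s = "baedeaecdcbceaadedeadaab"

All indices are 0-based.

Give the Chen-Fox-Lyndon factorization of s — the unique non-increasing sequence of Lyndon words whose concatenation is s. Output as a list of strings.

emit factor 1: 'b' (i=0, period=1)
emit factor 2: 'aede' (i=1, period=4)
emit factor 3: 'aecdcbce' (i=5, period=8)
emit factor 4: 'aadedead' (i=13, period=8)
emit factor 5: 'aab' (i=21, period=3)

["b", "aede", "aecdcbce", "aadedead", "aab"]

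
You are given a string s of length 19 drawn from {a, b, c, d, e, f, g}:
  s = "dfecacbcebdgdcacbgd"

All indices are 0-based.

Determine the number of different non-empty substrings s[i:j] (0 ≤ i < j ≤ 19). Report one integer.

rank | idx | suffix
   0 |   4 | acbcebdgdcacbgd
   1 |  14 | acbgd
   2 |   6 | bcebdgdcacbgd
   3 |   9 | bdgdcacbgd
   4 |  16 | bgd
   5 |   3 | cacbcebdgdcacbgd
   6 |  13 | cacbgd
   7 |   5 | cbcebdgdcacbgd
   8 |  15 | cbgd
   9 |   7 | cebdgdcacbgd
  10 |  18 | d
  11 |  12 | dcacbgd
  12 |   0 | dfecacbcebdgdcacbgd
  13 |  10 | dgdcacbgd
  14 |   8 | ebdgdcacbgd
  15 |   2 | ecacbcebdgdcacbgd
  16 |   1 | fecacbcebdgdcacbgd
  17 |  17 | gd
  18 |  11 | gdcacbgd

SA = [4, 14, 6, 9, 16, 3, 13, 5, 15, 7, 18, 12, 0, 10, 8, 2, 1, 17, 11]
i: (SA[i-1],SA[i]) lcp shared
  1: (4,14) 3 'acb'
  2: (14,6) 0 ''
  3: (6,9) 1 'b'
  4: (9,16) 1 'b'
  5: (16,3) 0 ''
  6: (3,13) 4 'cacb'
  7: (13,5) 1 'c'
  8: (5,15) 2 'cb'
  9: (15,7) 1 'c'
  10: (7,18) 0 ''
  11: (18,12) 1 'd'
  12: (12,0) 1 'd'
  13: (0,10) 1 'd'
  14: (10,8) 0 ''
  15: (8,2) 1 'e'
  16: (2,1) 0 ''
  17: (1,17) 0 ''
  18: (17,11) 2 'gd'

n(n+1)/2 = 19·20/2 = 190
Σ LCP = 0 + 3 + 0 + 1 + 1 + 0 + 4 + 1 + 2 + 1 + 0 + 1 + 1 + 1 + 0 + 1 + 0 + 0 + 2 = 19
distinct = 190 − 19 = 171

171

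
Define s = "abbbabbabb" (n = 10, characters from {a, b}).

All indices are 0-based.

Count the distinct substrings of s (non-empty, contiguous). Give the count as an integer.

rank | idx | suffix
   0 |   7 | abb
   1 |   4 | abbabb
   2 |   0 | abbbabbabb
   3 |   9 | b
   4 |   6 | babb
   5 |   3 | babbabb
   6 |   8 | bb
   7 |   5 | bbabb
   8 |   2 | bbabbabb
   9 |   1 | bbbabbabb

SA = [7, 4, 0, 9, 6, 3, 8, 5, 2, 1]
rank  pair      lcp
   1  s[7:],s[4:]  3  'abb'
   2  s[4:],s[0:]  3  'abb'
   3  s[0:],s[9:]  0  ''
   4  s[9:],s[6:]  1  'b'
   5  s[6:],s[3:]  4  'babb'
   6  s[3:],s[8:]  1  'b'
   7  s[8:],s[5:]  2  'bb'
   8  s[5:],s[2:]  5  'bbabb'
   9  s[2:],s[1:]  2  'bb'

n(n+1)/2 = 10·11/2 = 55
Σ LCP = 0 + 3 + 3 + 0 + 1 + 4 + 1 + 2 + 5 + 2 = 21
distinct = 55 − 21 = 34

34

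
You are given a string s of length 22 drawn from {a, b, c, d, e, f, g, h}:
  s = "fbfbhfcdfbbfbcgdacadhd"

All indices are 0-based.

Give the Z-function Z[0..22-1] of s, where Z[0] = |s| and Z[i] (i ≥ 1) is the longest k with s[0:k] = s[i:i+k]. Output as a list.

[22, 0, 2, 0, 0, 1, 0, 0, 2, 0, 0, 2, 0, 0, 0, 0, 0, 0, 0, 0, 0, 0]

Z[0]=22
i=1: i≥r, start 0; Z[1]=0
i=2: i≥r, start 0; Z[2]=2 extend→box=[2,4)
i=3: min(r-i=1, Z[1]=0)=0; Z[3]=0
i=4: i≥r, start 0; Z[4]=0
i=5: i≥r, start 0; Z[5]=1 extend→box=[5,6)
i=6: i≥r, start 0; Z[6]=0
i=7: i≥r, start 0; Z[7]=0
i=8: i≥r, start 0; Z[8]=2 extend→box=[8,10)
i=9: min(r-i=1, Z[1]=0)=0; Z[9]=0
i=10: i≥r, start 0; Z[10]=0
i=11: i≥r, start 0; Z[11]=2 extend→box=[11,13)
i=12: min(r-i=1, Z[1]=0)=0; Z[12]=0
i=13: i≥r, start 0; Z[13]=0
i=14: i≥r, start 0; Z[14]=0
i=15: i≥r, start 0; Z[15]=0
i=16: i≥r, start 0; Z[16]=0
i=17: i≥r, start 0; Z[17]=0
i=18: i≥r, start 0; Z[18]=0
i=19: i≥r, start 0; Z[19]=0
i=20: i≥r, start 0; Z[20]=0
i=21: i≥r, start 0; Z[21]=0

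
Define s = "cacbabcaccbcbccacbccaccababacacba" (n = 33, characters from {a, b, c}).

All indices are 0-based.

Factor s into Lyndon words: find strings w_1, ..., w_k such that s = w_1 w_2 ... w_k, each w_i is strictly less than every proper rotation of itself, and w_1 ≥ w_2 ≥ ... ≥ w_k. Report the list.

emit factor 1: 'c' (i=0, period=1)
emit factor 2: 'acb' (i=1, period=3)
emit factor 3: 'abcaccbcbccacbccacc' (i=4, period=19)
emit factor 4: 'ababacacb' (i=23, period=9)
emit factor 5: 'a' (i=32, period=1)

["c", "acb", "abcaccbcbccacbccacc", "ababacacb", "a"]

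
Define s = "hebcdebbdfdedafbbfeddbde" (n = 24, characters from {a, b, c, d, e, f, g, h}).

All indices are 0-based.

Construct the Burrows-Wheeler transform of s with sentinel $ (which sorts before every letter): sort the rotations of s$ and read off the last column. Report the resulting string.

rank  rotation                   last
    0  $hebcdebbdfdedafbbfeddbde  e
    1  afbbfeddbde$hebcdebbdfded  d
    2  bbdfdedafbbfeddbde$hebcde  e
    3  bbfeddbde$hebcdebbdfdedaf  f
    4  bcdebbdfdedafbbfeddbde$he  e
    5  bde$hebcdebbdfdedafbbfedd  d
    6  bdfdedafbbfeddbde$hebcdeb  b
    7  bfeddbde$hebcdebbdfdedafb  b
    8  cdebbdfdedafbbfeddbde$heb  b
    9  dafbbfeddbde$hebcdebbdfde  e
   10  dbde$hebcdebbdfdedafbbfed  d
   11  ddbde$hebcdebbdfdedafbbfe  e
   12  de$hebcdebbdfdedafbbfeddb  b
   13  debbdfdedafbbfeddbde$hebc  c
   14  dedafbbfeddbde$hebcdebbdf  f
   15  dfdedafbbfeddbde$hebcdebb  b
   16  e$hebcdebbdfdedafbbfeddbd  d
   17  ebbdfdedafbbfeddbde$hebcd  d
   18  ebcdebbdfdedafbbfeddbde$h  h
   19  edafbbfeddbde$hebcdebbdfd  d
   20  eddbde$hebcdebbdfdedafbbf  f
   21  fbbfeddbde$hebcdebbdfdeda  a
   22  fdedafbbfeddbde$hebcdebbd  d
   23  feddbde$hebcdebbdfdedafbb  b
   24  hebcdebbdfdedafbbfeddbde$  $

edefedbbbedebcfbddhdfadb$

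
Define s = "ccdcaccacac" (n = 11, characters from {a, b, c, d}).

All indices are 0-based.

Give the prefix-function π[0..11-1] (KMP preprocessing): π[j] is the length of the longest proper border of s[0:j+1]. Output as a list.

[0, 1, 0, 1, 0, 1, 2, 0, 1, 0, 1]

π[0] = 0
j=1 s[j]='c': π[1]=1 (border 'c')
j=2 s[j]='d': k: 1→0; π[2]=0 (border '')
j=3 s[j]='c': π[3]=1 (border 'c')
j=4 s[j]='a': k: 1→0; π[4]=0 (border '')
j=5 s[j]='c': π[5]=1 (border 'c')
j=6 s[j]='c': π[6]=2 (border 'cc')
j=7 s[j]='a': k: 2→1→0; π[7]=0 (border '')
j=8 s[j]='c': π[8]=1 (border 'c')
j=9 s[j]='a': k: 1→0; π[9]=0 (border '')
j=10 s[j]='c': π[10]=1 (border 'c')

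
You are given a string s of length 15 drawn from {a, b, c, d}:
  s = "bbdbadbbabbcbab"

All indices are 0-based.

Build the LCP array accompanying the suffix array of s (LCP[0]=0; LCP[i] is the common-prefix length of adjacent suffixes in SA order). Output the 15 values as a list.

[0, 2, 1, 0, 1, 3, 2, 1, 2, 2, 1, 1, 0, 0, 2]

rank | idx | suffix
   0 |  13 | ab
   1 |   8 | abbcbab
   2 |   4 | adbbabbcbab
   3 |  14 | b
   4 |  12 | bab
   5 |   7 | babbcbab
   6 |   3 | badbbabbcbab
   7 |   6 | bbabbcbab
   8 |   9 | bbcbab
   9 |   0 | bbdbadbbabbcbab
  10 |  10 | bcbab
  11 |   1 | bdbadbbabbcbab
  12 |  11 | cbab
  13 |   2 | dbadbbabbcbab
  14 |   5 | dbbabbcbab

SA = [13, 8, 4, 14, 12, 7, 3, 6, 9, 0, 10, 1, 11, 2, 5]
[i] adj suffixes → lcp
  [1] 13/8 → 2 ('ab')
  [2] 8/4 → 1 ('a')
  [3] 4/14 → 0 ('')
  [4] 14/12 → 1 ('b')
  [5] 12/7 → 3 ('bab')
  [6] 7/3 → 2 ('ba')
  [7] 3/6 → 1 ('b')
  [8] 6/9 → 2 ('bb')
  [9] 9/0 → 2 ('bb')
  [10] 0/10 → 1 ('b')
  [11] 10/1 → 1 ('b')
  [12] 1/11 → 0 ('')
  [13] 11/2 → 0 ('')
  [14] 2/5 → 2 ('db')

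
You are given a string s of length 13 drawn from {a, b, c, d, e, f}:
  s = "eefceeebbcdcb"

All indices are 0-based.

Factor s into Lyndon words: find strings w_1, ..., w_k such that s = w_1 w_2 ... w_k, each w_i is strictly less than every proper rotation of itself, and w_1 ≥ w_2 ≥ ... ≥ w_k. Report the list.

["eef", "ceee", "bbcdc", "b"]

emit factor 1: 'eef' (i=0, period=3)
emit factor 2: 'ceee' (i=3, period=4)
emit factor 3: 'bbcdc' (i=7, period=5)
emit factor 4: 'b' (i=12, period=1)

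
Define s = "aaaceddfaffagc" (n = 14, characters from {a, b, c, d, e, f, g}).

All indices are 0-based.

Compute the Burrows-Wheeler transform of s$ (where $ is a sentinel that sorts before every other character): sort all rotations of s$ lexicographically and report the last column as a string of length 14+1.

rank  rotation         last
    0  $aaaceddfaffagc  c
    1  aaaceddfaffagc$  $
    2  aaceddfaffagc$a  a
    3  aceddfaffagc$aa  a
    4  affagc$aaaceddf  f
    5  agc$aaaceddfaff  f
    6  c$aaaceddfaffag  g
    7  ceddfaffagc$aaa  a
    8  ddfaffagc$aaace  e
    9  dfaffagc$aaaced  d
   10  eddfaffagc$aaac  c
   11  faffagc$aaacedd  d
   12  fagc$aaaceddfaf  f
   13  ffagc$aaaceddfa  a
   14  gc$aaaceddfaffa  a

c$aaffgaedcdfaa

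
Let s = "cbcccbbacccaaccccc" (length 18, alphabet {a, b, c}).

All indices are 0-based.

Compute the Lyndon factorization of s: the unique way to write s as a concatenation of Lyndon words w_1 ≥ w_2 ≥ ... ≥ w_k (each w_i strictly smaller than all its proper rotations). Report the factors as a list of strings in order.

["c", "bccc", "b", "b", "accc", "aaccccc"]

emit factor 1: 'c' (i=0, period=1)
emit factor 2: 'bccc' (i=1, period=4)
emit factor 3: 'b' (i=5, period=1)
emit factor 4: 'b' (i=6, period=1)
emit factor 5: 'accc' (i=7, period=4)
emit factor 6: 'aaccccc' (i=11, period=7)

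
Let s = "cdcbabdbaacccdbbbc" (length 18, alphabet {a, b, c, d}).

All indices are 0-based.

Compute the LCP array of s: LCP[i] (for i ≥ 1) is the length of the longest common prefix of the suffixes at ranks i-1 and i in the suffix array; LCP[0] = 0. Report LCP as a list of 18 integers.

rank→(start, suffix):
  0 → (8, 'aacccdbbbc')
  1 → (4, 'abdbaacccdbbbc')
  2 → (9, 'acccdbbbc')
  3 → (7, 'baacccdbbbc')
  4 → (3, 'babdbaacccdbbbc')
  5 → (14, 'bbbc')
  6 → (15, 'bbc')
  7 → (16, 'bc')
  8 → (5, 'bdbaacccdbbbc')
  9 → (17, 'c')
  10 → (2, 'cbabdbaacccdbbbc')
  11 → (10, 'cccdbbbc')
  12 → (11, 'ccdbbbc')
  13 → (12, 'cdbbbc')
  14 → (0, 'cdcbabdbaacccdbbbc')
  15 → (6, 'dbaacccdbbbc')
  16 → (13, 'dbbbc')
  17 → (1, 'dcbabdbaacccdbbbc')

SA = [8, 4, 9, 7, 3, 14, 15, 16, 5, 17, 2, 10, 11, 12, 0, 6, 13, 1]
[i] adj suffixes → lcp
  [1] 8/4 → 1 ('a')
  [2] 4/9 → 1 ('a')
  [3] 9/7 → 0 ('')
  [4] 7/3 → 2 ('ba')
  [5] 3/14 → 1 ('b')
  [6] 14/15 → 2 ('bb')
  [7] 15/16 → 1 ('b')
  [8] 16/5 → 1 ('b')
  [9] 5/17 → 0 ('')
  [10] 17/2 → 1 ('c')
  [11] 2/10 → 1 ('c')
  [12] 10/11 → 2 ('cc')
  [13] 11/12 → 1 ('c')
  [14] 12/0 → 2 ('cd')
  [15] 0/6 → 0 ('')
  [16] 6/13 → 2 ('db')
  [17] 13/1 → 1 ('d')

[0, 1, 1, 0, 2, 1, 2, 1, 1, 0, 1, 1, 2, 1, 2, 0, 2, 1]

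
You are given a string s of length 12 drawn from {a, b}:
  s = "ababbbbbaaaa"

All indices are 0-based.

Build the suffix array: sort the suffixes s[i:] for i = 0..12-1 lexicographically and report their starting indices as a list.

[11, 10, 9, 8, 0, 2, 7, 1, 6, 5, 4, 3]

rank→(start, suffix):
  0 → (11, 'a')
  1 → (10, 'aa')
  2 → (9, 'aaa')
  3 → (8, 'aaaa')
  4 → (0, 'ababbbbbaaaa')
  5 → (2, 'abbbbbaaaa')
  6 → (7, 'baaaa')
  7 → (1, 'babbbbbaaaa')
  8 → (6, 'bbaaaa')
  9 → (5, 'bbbaaaa')
  10 → (4, 'bbbbaaaa')
  11 → (3, 'bbbbbaaaa')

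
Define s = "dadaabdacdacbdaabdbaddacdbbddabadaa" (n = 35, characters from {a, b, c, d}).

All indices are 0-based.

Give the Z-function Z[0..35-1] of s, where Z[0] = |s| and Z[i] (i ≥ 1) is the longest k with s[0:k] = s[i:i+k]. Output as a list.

[35, 0, 2, 0, 0, 0, 2, 0, 0, 2, 0, 0, 0, 2, 0, 0, 0, 1, 0, 0, 1, 2, 0, 0, 1, 0, 0, 1, 2, 0, 0, 0, 2, 0, 0]

Z[0]=35
i=1: outside box; Z[1]=0
i=2: outside box; Z[2]=2 scan→box=[2,4)
i=3: min(r-i=1, Z[1]=0)=0; Z[3]=0
i=4: outside box; Z[4]=0
i=5: outside box; Z[5]=0
i=6: outside box; Z[6]=2 scan→box=[6,8)
i=7: min(r-i=1, Z[1]=0)=0; Z[7]=0
i=8: outside box; Z[8]=0
i=9: outside box; Z[9]=2 scan→box=[9,11)
i=10: min(r-i=1, Z[1]=0)=0; Z[10]=0
i=11: outside box; Z[11]=0
i=12: outside box; Z[12]=0
i=13: outside box; Z[13]=2 scan→box=[13,15)
i=14: min(r-i=1, Z[1]=0)=0; Z[14]=0
i=15: outside box; Z[15]=0
i=16: outside box; Z[16]=0
i=17: outside box; Z[17]=1 scan→box=[17,18)
i=18: outside box; Z[18]=0
i=19: outside box; Z[19]=0
i=20: outside box; Z[20]=1 scan→box=[20,21)
i=21: outside box; Z[21]=2 scan→box=[21,23)
i=22: min(r-i=1, Z[1]=0)=0; Z[22]=0
i=23: outside box; Z[23]=0
i=24: outside box; Z[24]=1 scan→box=[24,25)
i=25: outside box; Z[25]=0
i=26: outside box; Z[26]=0
i=27: outside box; Z[27]=1 scan→box=[27,28)
i=28: outside box; Z[28]=2 scan→box=[28,30)
i=29: min(r-i=1, Z[1]=0)=0; Z[29]=0
i=30: outside box; Z[30]=0
i=31: outside box; Z[31]=0
i=32: outside box; Z[32]=2 scan→box=[32,34)
i=33: min(r-i=1, Z[1]=0)=0; Z[33]=0
i=34: outside box; Z[34]=0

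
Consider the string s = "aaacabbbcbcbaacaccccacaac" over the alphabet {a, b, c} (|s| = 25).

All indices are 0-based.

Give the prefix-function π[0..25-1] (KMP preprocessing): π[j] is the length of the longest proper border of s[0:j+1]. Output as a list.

[0, 1, 2, 0, 1, 0, 0, 0, 0, 0, 0, 0, 1, 2, 0, 1, 0, 0, 0, 0, 1, 0, 1, 2, 0]

π[0] = 0
j=1 s[j]='a': π[1]=1 (border 'a')
j=2 s[j]='a': π[2]=2 (border 'aa')
j=3 s[j]='c': k: 2→1→0; π[3]=0 (border '')
j=4 s[j]='a': π[4]=1 (border 'a')
j=5 s[j]='b': k: 1→0; π[5]=0 (border '')
j=6 s[j]='b': π[6]=0 (border '')
j=7 s[j]='b': π[7]=0 (border '')
j=8 s[j]='c': π[8]=0 (border '')
j=9 s[j]='b': π[9]=0 (border '')
j=10 s[j]='c': π[10]=0 (border '')
j=11 s[j]='b': π[11]=0 (border '')
j=12 s[j]='a': π[12]=1 (border 'a')
j=13 s[j]='a': π[13]=2 (border 'aa')
j=14 s[j]='c': k: 2→1→0; π[14]=0 (border '')
j=15 s[j]='a': π[15]=1 (border 'a')
j=16 s[j]='c': k: 1→0; π[16]=0 (border '')
j=17 s[j]='c': π[17]=0 (border '')
j=18 s[j]='c': π[18]=0 (border '')
j=19 s[j]='c': π[19]=0 (border '')
j=20 s[j]='a': π[20]=1 (border 'a')
j=21 s[j]='c': k: 1→0; π[21]=0 (border '')
j=22 s[j]='a': π[22]=1 (border 'a')
j=23 s[j]='a': π[23]=2 (border 'aa')
j=24 s[j]='c': k: 2→1→0; π[24]=0 (border '')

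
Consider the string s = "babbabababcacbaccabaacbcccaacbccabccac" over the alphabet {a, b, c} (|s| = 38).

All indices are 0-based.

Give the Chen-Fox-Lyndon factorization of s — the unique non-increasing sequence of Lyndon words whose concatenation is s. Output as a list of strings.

emit factor 1: 'b' (i=0, period=1)
emit factor 2: 'abb' (i=1, period=3)
emit factor 3: 'abababcacbacc' (i=4, period=13)
emit factor 4: 'ab' (i=17, period=2)
emit factor 5: 'aacbccc' (i=19, period=7)
emit factor 6: 'aacbccabccac' (i=26, period=12)

["b", "abb", "abababcacbacc", "ab", "aacbccc", "aacbccabccac"]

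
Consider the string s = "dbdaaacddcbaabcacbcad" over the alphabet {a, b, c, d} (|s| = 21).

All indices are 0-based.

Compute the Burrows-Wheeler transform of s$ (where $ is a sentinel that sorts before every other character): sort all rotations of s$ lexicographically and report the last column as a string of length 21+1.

rank  rotation                last
    0  $dbdaaacddcbaabcacbcad  d
    1  aaacddcbaabcacbcad$dbd  d
    2  aabcacbcad$dbdaaacddcb  b
    3  aacddcbaabcacbcad$dbda  a
    4  abcacbcad$dbdaaacddcba  a
    5  acbcad$dbdaaacddcbaabc  c
    6  acddcbaabcacbcad$dbdaa  a
    7  ad$dbdaaacddcbaabcacbc  c
    8  baabcacbcad$dbdaaacddc  c
    9  bcacbcad$dbdaaacddcbaa  a
   10  bcad$dbdaaacddcbaabcac  c
   11  bdaaacddcbaabcacbcad$d  d
   12  cacbcad$dbdaaacddcbaab  b
   13  cad$dbdaaacddcbaabcacb  b
   14  cbaabcacbcad$dbdaaacdd  d
   15  cbcad$dbdaaacddcbaabca  a
   16  cddcbaabcacbcad$dbdaaa  a
   17  d$dbdaaacddcbaabcacbca  a
   18  daaacddcbaabcacbcad$db  b
   19  dbdaaacddcbaabcacbcad$  $
   20  dcbaabcacbcad$dbdaaacd  d
   21  ddcbaabcacbcad$dbdaaac  c

ddbaacaccacdbbdaaab$dc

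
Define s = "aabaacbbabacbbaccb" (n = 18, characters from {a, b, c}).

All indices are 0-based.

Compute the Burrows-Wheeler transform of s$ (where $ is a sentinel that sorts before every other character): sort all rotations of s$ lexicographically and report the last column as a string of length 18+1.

rank  rotation             last
    0  $aabaacbbabacbbaccb  b
    1  aabaacbbabacbbaccb$  $
    2  aacbbabacbbaccb$aab  b
    3  abaacbbabacbbaccb$a  a
    4  abacbbaccb$aabaacbb  b
    5  acbbabacbbaccb$aaba  a
    6  acbbaccb$aabaacbbab  b
    7  accb$aabaacbbabacbb  b
    8  b$aabaacbbabacbbacc  c
    9  baacbbabacbbaccb$aa  a
   10  babacbbaccb$aabaacb  b
   11  bacbbaccb$aabaacbba  a
   12  baccb$aabaacbbabacb  b
   13  bbabacbbaccb$aabaac  c
   14  bbaccb$aabaacbbabac  c
   15  cb$aabaacbbabacbbac  c
   16  cbbabacbbaccb$aabaa  a
   17  cbbaccb$aabaacbbaba  a
   18  ccb$aabaacbbabacbba  a

b$bababbcababcccaaa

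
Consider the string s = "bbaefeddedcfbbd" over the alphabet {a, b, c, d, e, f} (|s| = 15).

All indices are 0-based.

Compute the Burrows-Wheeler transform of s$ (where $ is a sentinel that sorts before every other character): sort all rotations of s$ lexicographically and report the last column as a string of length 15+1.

rank  rotation          last
    0  $bbaefeddedcfbbd  d
    1  aefeddedcfbbd$bb  b
    2  baefeddedcfbbd$b  b
    3  bbaefeddedcfbbd$  $
    4  bbd$bbaefeddedcf  f
    5  bd$bbaefeddedcfb  b
    6  cfbbd$bbaefedded  d
    7  d$bbaefeddedcfbb  b
    8  dcfbbd$bbaefedde  e
    9  ddedcfbbd$bbaefe  e
   10  dedcfbbd$bbaefed  d
   11  edcfbbd$bbaefedd  d
   12  eddedcfbbd$bbaef  f
   13  efeddedcfbbd$bba  a
   14  fbbd$bbaefeddedc  c
   15  feddedcfbbd$bbae  e

dbb$fbdbeeddface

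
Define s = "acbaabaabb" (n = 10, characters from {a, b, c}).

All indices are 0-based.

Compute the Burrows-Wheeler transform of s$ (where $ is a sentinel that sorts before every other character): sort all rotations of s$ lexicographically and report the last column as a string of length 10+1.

rank  rotation     last
    0  $acbaabaabb  b
    1  aabaabb$acb  b
    2  aabb$acbaab  b
    3  abaabb$acba  a
    4  abb$acbaaba  a
    5  acbaabaabb$  $
    6  b$acbaabaab  b
    7  baabaabb$ac  c
    8  baabb$acbaa  a
    9  bb$acbaabaa  a
   10  cbaabaabb$a  a

bbbaa$bcaaa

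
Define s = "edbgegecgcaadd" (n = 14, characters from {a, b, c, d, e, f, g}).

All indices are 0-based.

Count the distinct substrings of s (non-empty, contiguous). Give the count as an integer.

96

sorted suffixes:
  #0 SA[0]=10  'aadd'
  #1 SA[1]=11  'add'
  #2 SA[2]=2  'bgegecgcaadd'
  #3 SA[3]=9  'caadd'
  #4 SA[4]=7  'cgcaadd'
  #5 SA[5]=13  'd'
  #6 SA[6]=1  'dbgegecgcaadd'
  #7 SA[7]=12  'dd'
  #8 SA[8]=6  'ecgcaadd'
  #9 SA[9]=0  'edbgegecgcaadd'
  #10 SA[10]=4  'egecgcaadd'
  #11 SA[11]=8  'gcaadd'
  #12 SA[12]=5  'gecgcaadd'
  #13 SA[13]=3  'gegecgcaadd'

SA = [10, 11, 2, 9, 7, 13, 1, 12, 6, 0, 4, 8, 5, 3]
[i] adj suffixes → lcp
  [1] 10/11 → 1 ('a')
  [2] 11/2 → 0 ('')
  [3] 2/9 → 0 ('')
  [4] 9/7 → 1 ('c')
  [5] 7/13 → 0 ('')
  [6] 13/1 → 1 ('d')
  [7] 1/12 → 1 ('d')
  [8] 12/6 → 0 ('')
  [9] 6/0 → 1 ('e')
  [10] 0/4 → 1 ('e')
  [11] 4/8 → 0 ('')
  [12] 8/5 → 1 ('g')
  [13] 5/3 → 2 ('ge')

n(n+1)/2 = 14·15/2 = 105
Σ LCP = 0 + 1 + 0 + 0 + 1 + 0 + 1 + 1 + 0 + 1 + 1 + 0 + 1 + 2 = 9
distinct = 105 − 9 = 96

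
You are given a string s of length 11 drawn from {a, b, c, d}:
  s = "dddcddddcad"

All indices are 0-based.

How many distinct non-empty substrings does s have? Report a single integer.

49

sorted suffixes:
  #0 SA[0]=9  'ad'
  #1 SA[1]=8  'cad'
  #2 SA[2]=3  'cddddcad'
  #3 SA[3]=10  'd'
  #4 SA[4]=7  'dcad'
  #5 SA[5]=2  'dcddddcad'
  #6 SA[6]=6  'ddcad'
  #7 SA[7]=1  'ddcddddcad'
  #8 SA[8]=5  'dddcad'
  #9 SA[9]=0  'dddcddddcad'
  #10 SA[10]=4  'ddddcad'

SA = [9, 8, 3, 10, 7, 2, 6, 1, 5, 0, 4]
rank  pair      lcp
   1  s[9:],s[8:]  0  ''
   2  s[8:],s[3:]  1  'c'
   3  s[3:],s[10:]  0  ''
   4  s[10:],s[7:]  1  'd'
   5  s[7:],s[2:]  2  'dc'
   6  s[2:],s[6:]  1  'd'
   7  s[6:],s[1:]  3  'ddc'
   8  s[1:],s[5:]  2  'dd'
   9  s[5:],s[0:]  4  'dddc'
  10  s[0:],s[4:]  3  'ddd'

n(n+1)/2 = 11·12/2 = 66
Σ LCP = 0 + 0 + 1 + 0 + 1 + 2 + 1 + 3 + 2 + 4 + 3 = 17
distinct = 66 − 17 = 49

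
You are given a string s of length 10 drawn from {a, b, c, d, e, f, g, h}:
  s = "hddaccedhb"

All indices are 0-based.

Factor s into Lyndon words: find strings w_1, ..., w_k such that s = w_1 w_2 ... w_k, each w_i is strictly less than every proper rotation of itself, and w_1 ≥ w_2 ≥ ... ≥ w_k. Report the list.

["h", "d", "d", "accedhb"]

emit factor 1: 'h' (i=0, period=1)
emit factor 2: 'd' (i=1, period=1)
emit factor 3: 'd' (i=2, period=1)
emit factor 4: 'accedhb' (i=3, period=7)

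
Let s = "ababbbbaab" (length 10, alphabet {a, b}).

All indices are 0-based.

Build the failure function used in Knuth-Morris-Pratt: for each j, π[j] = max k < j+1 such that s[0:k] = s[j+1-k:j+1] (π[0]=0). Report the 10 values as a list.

[0, 0, 1, 2, 0, 0, 0, 1, 1, 2]

π[0] = 0
j=1 s[j]='b': π[1]=0 (border '')
j=2 s[j]='a': π[2]=1 (border 'a')
j=3 s[j]='b': π[3]=2 (border 'ab')
j=4 s[j]='b': k: 2→0; π[4]=0 (border '')
j=5 s[j]='b': π[5]=0 (border '')
j=6 s[j]='b': π[6]=0 (border '')
j=7 s[j]='a': π[7]=1 (border 'a')
j=8 s[j]='a': k: 1→0; π[8]=1 (border 'a')
j=9 s[j]='b': π[9]=2 (border 'ab')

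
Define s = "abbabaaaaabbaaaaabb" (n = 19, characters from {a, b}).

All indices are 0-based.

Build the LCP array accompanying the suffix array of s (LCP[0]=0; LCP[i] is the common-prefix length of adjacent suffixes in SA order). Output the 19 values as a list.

[0, 7, 4, 6, 3, 5, 2, 4, 1, 2, 3, 4, 0, 1, 8, 2, 1, 2, 3]

rank | idx | suffix
   0 |  12 | aaaaabb
   1 |   5 | aaaaabbaaaaabb
   2 |  13 | aaaabb
   3 |   6 | aaaabbaaaaabb
   4 |  14 | aaabb
   5 |   7 | aaabbaaaaabb
   6 |  15 | aabb
   7 |   8 | aabbaaaaabb
   8 |   3 | abaaaaabbaaaaabb
   9 |  16 | abb
  10 |   9 | abbaaaaabb
  11 |   0 | abbabaaaaabbaaaaabb
  12 |  18 | b
  13 |  11 | baaaaabb
  14 |   4 | baaaaabbaaaaabb
  15 |   2 | babaaaaabbaaaaabb
  16 |  17 | bb
  17 |  10 | bbaaaaabb
  18 |   1 | bbabaaaaabbaaaaabb

SA = [12, 5, 13, 6, 14, 7, 15, 8, 3, 16, 9, 0, 18, 11, 4, 2, 17, 10, 1]
i: (SA[i-1],SA[i]) lcp shared
  1: (12,5) 7 'aaaaabb'
  2: (5,13) 4 'aaaa'
  3: (13,6) 6 'aaaabb'
  4: (6,14) 3 'aaa'
  5: (14,7) 5 'aaabb'
  6: (7,15) 2 'aa'
  7: (15,8) 4 'aabb'
  8: (8,3) 1 'a'
  9: (3,16) 2 'ab'
  10: (16,9) 3 'abb'
  11: (9,0) 4 'abba'
  12: (0,18) 0 ''
  13: (18,11) 1 'b'
  14: (11,4) 8 'baaaaabb'
  15: (4,2) 2 'ba'
  16: (2,17) 1 'b'
  17: (17,10) 2 'bb'
  18: (10,1) 3 'bba'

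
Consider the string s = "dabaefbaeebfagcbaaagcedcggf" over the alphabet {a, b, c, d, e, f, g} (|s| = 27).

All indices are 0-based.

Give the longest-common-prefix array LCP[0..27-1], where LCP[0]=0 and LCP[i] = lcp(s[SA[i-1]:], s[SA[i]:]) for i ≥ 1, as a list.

rank→(start, suffix):
  0 → (16, 'aaagcedcggf')
  1 → (17, 'aagcedcggf')
  2 → (1, 'abaefbaeebfagcbaaagcedcggf')
  3 → (7, 'aeebfagcbaaagcedcggf')
  4 → (3, 'aefbaeebfagcbaaagcedcggf')
  5 → (12, 'agcbaaagcedcggf')
  6 → (18, 'agcedcggf')
  7 → (15, 'baaagcedcggf')
  8 → (6, 'baeebfagcbaaagcedcggf')
  9 → (2, 'baefbaeebfagcbaaagcedcggf')
  10 → (10, 'bfagcbaaagcedcggf')
  11 → (14, 'cbaaagcedcggf')
  12 → (20, 'cedcggf')
  13 → (23, 'cggf')
  14 → (0, 'dabaefbaeebfagcbaaagcedcggf')
  15 → (22, 'dcggf')
  16 → (9, 'ebfagcbaaagcedcggf')
  17 → (21, 'edcggf')
  18 → (8, 'eebfagcbaaagcedcggf')
  19 → (4, 'efbaeebfagcbaaagcedcggf')
  20 → (26, 'f')
  21 → (11, 'fagcbaaagcedcggf')
  22 → (5, 'fbaeebfagcbaaagcedcggf')
  23 → (13, 'gcbaaagcedcggf')
  24 → (19, 'gcedcggf')
  25 → (25, 'gf')
  26 → (24, 'ggf')

SA = [16, 17, 1, 7, 3, 12, 18, 15, 6, 2, 10, 14, 20, 23, 0, 22, 9, 21, 8, 4, 26, 11, 5, 13, 19, 25, 24]
[i] adj suffixes → lcp
  [1] 16/17 → 2 ('aa')
  [2] 17/1 → 1 ('a')
  [3] 1/7 → 1 ('a')
  [4] 7/3 → 2 ('ae')
  [5] 3/12 → 1 ('a')
  [6] 12/18 → 3 ('agc')
  [7] 18/15 → 0 ('')
  [8] 15/6 → 2 ('ba')
  [9] 6/2 → 3 ('bae')
  [10] 2/10 → 1 ('b')
  [11] 10/14 → 0 ('')
  [12] 14/20 → 1 ('c')
  [13] 20/23 → 1 ('c')
  [14] 23/0 → 0 ('')
  [15] 0/22 → 1 ('d')
  [16] 22/9 → 0 ('')
  [17] 9/21 → 1 ('e')
  [18] 21/8 → 1 ('e')
  [19] 8/4 → 1 ('e')
  [20] 4/26 → 0 ('')
  [21] 26/11 → 1 ('f')
  [22] 11/5 → 1 ('f')
  [23] 5/13 → 0 ('')
  [24] 13/19 → 2 ('gc')
  [25] 19/25 → 1 ('g')
  [26] 25/24 → 1 ('g')

[0, 2, 1, 1, 2, 1, 3, 0, 2, 3, 1, 0, 1, 1, 0, 1, 0, 1, 1, 1, 0, 1, 1, 0, 2, 1, 1]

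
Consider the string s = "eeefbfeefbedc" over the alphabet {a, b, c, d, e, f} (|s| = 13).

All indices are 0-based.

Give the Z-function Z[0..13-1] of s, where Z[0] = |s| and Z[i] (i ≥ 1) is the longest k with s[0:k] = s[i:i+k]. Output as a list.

Z[0]=13
i=1: outside box; Z[1]=2 extend→box=[1,3)
i=2: min(r-i=1, Z[1]=2)=1; Z[2]=1
i=3: outside box; Z[3]=0
i=4: outside box; Z[4]=0
i=5: outside box; Z[5]=0
i=6: outside box; Z[6]=2 extend→box=[6,8)
i=7: min(r-i=1, Z[1]=2)=1; Z[7]=1
i=8: outside box; Z[8]=0
i=9: outside box; Z[9]=0
i=10: outside box; Z[10]=1 extend→box=[10,11)
i=11: outside box; Z[11]=0
i=12: outside box; Z[12]=0

[13, 2, 1, 0, 0, 0, 2, 1, 0, 0, 1, 0, 0]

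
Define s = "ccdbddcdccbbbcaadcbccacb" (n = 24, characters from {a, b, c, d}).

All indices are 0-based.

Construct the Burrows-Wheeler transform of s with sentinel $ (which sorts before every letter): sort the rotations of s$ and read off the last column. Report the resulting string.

bccaccbbcdbcacdbd$cdcacdb

rank  rotation                   last
    0  $ccdbddcdccbbbcaadcbccacb  b
    1  aadcbccacb$ccdbddcdccbbbc  c
    2  acb$ccdbddcdccbbbcaadcbcc  c
    3  adcbccacb$ccdbddcdccbbbca  a
    4  b$ccdbddcdccbbbcaadcbccac  c
    5  bbbcaadcbccacb$ccdbddcdcc  c
    6  bbcaadcbccacb$ccdbddcdccb  b
    7  bcaadcbccacb$ccdbddcdccbb  b
    8  bccacb$ccdbddcdccbbbcaadc  c
    9  bddcdccbbbcaadcbccacb$ccd  d
   10  caadcbccacb$ccdbddcdccbbb  b
   11  cacb$ccdbddcdccbbbcaadcbc  c
   12  cb$ccdbddcdccbbbcaadcbcca  a
   13  cbbbcaadcbccacb$ccdbddcdc  c
   14  cbccacb$ccdbddcdccbbbcaad  d
   15  ccacb$ccdbddcdccbbbcaadcb  b
   16  ccbbbcaadcbccacb$ccdbddcd  d
   17  ccdbddcdccbbbcaadcbccacb$  $
   18  cdbddcdccbbbcaadcbccacb$c  c
   19  cdccbbbcaadcbccacb$ccdbdd  d
   20  dbddcdccbbbcaadcbccacb$cc  c
   21  dcbccacb$ccdbddcdccbbbcaa  a
   22  dccbbbcaadcbccacb$ccdbddc  c
   23  dcdccbbbcaadcbccacb$ccdbd  d
   24  ddcdccbbbcaadcbccacb$ccdb  b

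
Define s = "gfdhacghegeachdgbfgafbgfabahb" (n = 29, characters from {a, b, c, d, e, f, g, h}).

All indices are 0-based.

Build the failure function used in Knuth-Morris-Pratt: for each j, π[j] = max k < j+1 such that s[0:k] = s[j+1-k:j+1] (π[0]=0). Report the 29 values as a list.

π[0] = 0
j=1 s[j]='f': π[1]=0 (border '')
j=2 s[j]='d': π[2]=0 (border '')
j=3 s[j]='h': π[3]=0 (border '')
j=4 s[j]='a': π[4]=0 (border '')
j=5 s[j]='c': π[5]=0 (border '')
j=6 s[j]='g': π[6]=1 (border 'g')
j=7 s[j]='h': k: 1→0; π[7]=0 (border '')
j=8 s[j]='e': π[8]=0 (border '')
j=9 s[j]='g': π[9]=1 (border 'g')
j=10 s[j]='e': k: 1→0; π[10]=0 (border '')
j=11 s[j]='a': π[11]=0 (border '')
j=12 s[j]='c': π[12]=0 (border '')
j=13 s[j]='h': π[13]=0 (border '')
j=14 s[j]='d': π[14]=0 (border '')
j=15 s[j]='g': π[15]=1 (border 'g')
j=16 s[j]='b': k: 1→0; π[16]=0 (border '')
j=17 s[j]='f': π[17]=0 (border '')
j=18 s[j]='g': π[18]=1 (border 'g')
j=19 s[j]='a': k: 1→0; π[19]=0 (border '')
j=20 s[j]='f': π[20]=0 (border '')
j=21 s[j]='b': π[21]=0 (border '')
j=22 s[j]='g': π[22]=1 (border 'g')
j=23 s[j]='f': π[23]=2 (border 'gf')
j=24 s[j]='a': k: 2→0; π[24]=0 (border '')
j=25 s[j]='b': π[25]=0 (border '')
j=26 s[j]='a': π[26]=0 (border '')
j=27 s[j]='h': π[27]=0 (border '')
j=28 s[j]='b': π[28]=0 (border '')

[0, 0, 0, 0, 0, 0, 1, 0, 0, 1, 0, 0, 0, 0, 0, 1, 0, 0, 1, 0, 0, 0, 1, 2, 0, 0, 0, 0, 0]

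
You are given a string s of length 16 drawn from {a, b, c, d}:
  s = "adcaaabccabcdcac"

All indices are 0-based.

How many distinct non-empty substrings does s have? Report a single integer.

rank | idx | suffix
   0 |   3 | aaabccabcdcac
   1 |   4 | aabccabcdcac
   2 |   5 | abccabcdcac
   3 |   9 | abcdcac
   4 |  14 | ac
   5 |   0 | adcaaabccabcdcac
   6 |   6 | bccabcdcac
   7 |  10 | bcdcac
   8 |  15 | c
   9 |   2 | caaabccabcdcac
  10 |   8 | cabcdcac
  11 |  13 | cac
  12 |   7 | ccabcdcac
  13 |  11 | cdcac
  14 |   1 | dcaaabccabcdcac
  15 |  12 | dcac

SA = [3, 4, 5, 9, 14, 0, 6, 10, 15, 2, 8, 13, 7, 11, 1, 12]
i: (SA[i-1],SA[i]) lcp shared
  1: (3,4) 2 'aa'
  2: (4,5) 1 'a'
  3: (5,9) 3 'abc'
  4: (9,14) 1 'a'
  5: (14,0) 1 'a'
  6: (0,6) 0 ''
  7: (6,10) 2 'bc'
  8: (10,15) 0 ''
  9: (15,2) 1 'c'
  10: (2,8) 2 'ca'
  11: (8,13) 2 'ca'
  12: (13,7) 1 'c'
  13: (7,11) 1 'c'
  14: (11,1) 0 ''
  15: (1,12) 3 'dca'

n(n+1)/2 = 16·17/2 = 136
Σ LCP = 0 + 2 + 1 + 3 + 1 + 1 + 0 + 2 + 0 + 1 + 2 + 2 + 1 + 1 + 0 + 3 = 20
distinct = 136 − 20 = 116

116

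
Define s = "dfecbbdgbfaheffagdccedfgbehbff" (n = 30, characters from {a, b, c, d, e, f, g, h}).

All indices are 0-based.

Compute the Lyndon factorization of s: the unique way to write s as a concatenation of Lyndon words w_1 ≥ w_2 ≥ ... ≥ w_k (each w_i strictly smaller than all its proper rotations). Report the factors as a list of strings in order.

["dfe", "c", "bbdgbf", "aheff", "agdccedfgbehbff"]

emit factor 1: 'dfe' (i=0, period=3)
emit factor 2: 'c' (i=3, period=1)
emit factor 3: 'bbdgbf' (i=4, period=6)
emit factor 4: 'aheff' (i=10, period=5)
emit factor 5: 'agdccedfgbehbff' (i=15, period=15)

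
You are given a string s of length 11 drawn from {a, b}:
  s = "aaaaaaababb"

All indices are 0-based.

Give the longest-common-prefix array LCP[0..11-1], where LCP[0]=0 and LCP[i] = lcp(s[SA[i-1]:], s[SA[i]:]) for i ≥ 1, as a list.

[0, 6, 5, 4, 3, 2, 1, 2, 0, 1, 1]

rank→(start, suffix):
  0 → (0, 'aaaaaaababb')
  1 → (1, 'aaaaaababb')
  2 → (2, 'aaaaababb')
  3 → (3, 'aaaababb')
  4 → (4, 'aaababb')
  5 → (5, 'aababb')
  6 → (6, 'ababb')
  7 → (8, 'abb')
  8 → (10, 'b')
  9 → (7, 'babb')
  10 → (9, 'bb')

SA = [0, 1, 2, 3, 4, 5, 6, 8, 10, 7, 9]
[i] adj suffixes → lcp
  [1] 0/1 → 6 ('aaaaaa')
  [2] 1/2 → 5 ('aaaaa')
  [3] 2/3 → 4 ('aaaa')
  [4] 3/4 → 3 ('aaa')
  [5] 4/5 → 2 ('aa')
  [6] 5/6 → 1 ('a')
  [7] 6/8 → 2 ('ab')
  [8] 8/10 → 0 ('')
  [9] 10/7 → 1 ('b')
  [10] 7/9 → 1 ('b')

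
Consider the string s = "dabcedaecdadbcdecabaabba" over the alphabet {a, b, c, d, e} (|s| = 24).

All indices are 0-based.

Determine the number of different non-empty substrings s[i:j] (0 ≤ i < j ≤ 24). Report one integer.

273

rank | idx | suffix
   0 |  23 | a
   1 |  19 | aabba
   2 |  17 | abaabba
   3 |  20 | abba
   4 |   1 | abcedaecdadbcdecabaabba
   5 |  10 | adbcdecabaabba
   6 |   6 | aecdadbcdecabaabba
   7 |  22 | ba
   8 |  18 | baabba
   9 |  21 | bba
  10 |  12 | bcdecabaabba
  11 |   2 | bcedaecdadbcdecabaabba
  12 |  16 | cabaabba
  13 |   8 | cdadbcdecabaabba
  14 |  13 | cdecabaabba
  15 |   3 | cedaecdadbcdecabaabba
  16 |   0 | dabcedaecdadbcdecabaabba
  17 |   9 | dadbcdecabaabba
  18 |   5 | daecdadbcdecabaabba
  19 |  11 | dbcdecabaabba
  20 |  14 | decabaabba
  21 |  15 | ecabaabba
  22 |   7 | ecdadbcdecabaabba
  23 |   4 | edaecdadbcdecabaabba

SA = [23, 19, 17, 20, 1, 10, 6, 22, 18, 21, 12, 2, 16, 8, 13, 3, 0, 9, 5, 11, 14, 15, 7, 4]
i: (SA[i-1],SA[i]) lcp shared
  1: (23,19) 1 'a'
  2: (19,17) 1 'a'
  3: (17,20) 2 'ab'
  4: (20,1) 2 'ab'
  5: (1,10) 1 'a'
  6: (10,6) 1 'a'
  7: (6,22) 0 ''
  8: (22,18) 2 'ba'
  9: (18,21) 1 'b'
  10: (21,12) 1 'b'
  11: (12,2) 2 'bc'
  12: (2,16) 0 ''
  13: (16,8) 1 'c'
  14: (8,13) 2 'cd'
  15: (13,3) 1 'c'
  16: (3,0) 0 ''
  17: (0,9) 2 'da'
  18: (9,5) 2 'da'
  19: (5,11) 1 'd'
  20: (11,14) 1 'd'
  21: (14,15) 0 ''
  22: (15,7) 2 'ec'
  23: (7,4) 1 'e'

n(n+1)/2 = 24·25/2 = 300
Σ LCP = 0 + 1 + 1 + 2 + 2 + 1 + 1 + 0 + 2 + 1 + 1 + 2 + 0 + 1 + 2 + 1 + 0 + 2 + 2 + 1 + 1 + 0 + 2 + 1 = 27
distinct = 300 − 27 = 273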